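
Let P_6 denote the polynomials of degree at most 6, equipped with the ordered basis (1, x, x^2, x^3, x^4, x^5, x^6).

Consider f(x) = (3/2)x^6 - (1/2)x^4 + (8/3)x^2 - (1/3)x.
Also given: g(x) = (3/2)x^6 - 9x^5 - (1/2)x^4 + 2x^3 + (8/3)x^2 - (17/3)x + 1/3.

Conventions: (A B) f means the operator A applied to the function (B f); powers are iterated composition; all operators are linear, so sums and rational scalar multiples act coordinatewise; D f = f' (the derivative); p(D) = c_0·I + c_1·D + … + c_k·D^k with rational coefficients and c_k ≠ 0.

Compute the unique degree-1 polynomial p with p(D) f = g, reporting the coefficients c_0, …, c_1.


D^0 f = (3/2)x^6 - (1/2)x^4 + (8/3)x^2 - (1/3)x
D^1 f = 9x^5 - 2x^3 + (16/3)x - 1/3
matching coefficients of g against c_0 f + c_1 Df + … from the top degree down determines the c_i
solution: c_0 = 1, c_1 = -1

p(D) = I − D, i.e. c_0 = 1, c_1 = -1


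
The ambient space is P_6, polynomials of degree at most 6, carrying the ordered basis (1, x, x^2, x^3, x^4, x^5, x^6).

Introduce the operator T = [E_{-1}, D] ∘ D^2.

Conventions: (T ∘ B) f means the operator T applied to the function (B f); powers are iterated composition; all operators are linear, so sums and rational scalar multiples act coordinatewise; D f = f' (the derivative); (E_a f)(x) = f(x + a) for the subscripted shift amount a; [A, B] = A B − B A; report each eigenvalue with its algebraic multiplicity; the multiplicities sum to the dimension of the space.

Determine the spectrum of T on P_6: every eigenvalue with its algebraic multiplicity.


λ = 0 (multiplicity 7)

image of 1: 0
image of x: 0
image of x^2: 0
image of x^3: 0
image of x^4: 0
image of x^5: 0
image of x^6: 0
the matrix is upper triangular; its diagonal is (0, 0, 0, 0, 0, 0, 0)
for a triangular matrix the eigenvalues are the diagonal entries, with algebraic multiplicity their repetition count


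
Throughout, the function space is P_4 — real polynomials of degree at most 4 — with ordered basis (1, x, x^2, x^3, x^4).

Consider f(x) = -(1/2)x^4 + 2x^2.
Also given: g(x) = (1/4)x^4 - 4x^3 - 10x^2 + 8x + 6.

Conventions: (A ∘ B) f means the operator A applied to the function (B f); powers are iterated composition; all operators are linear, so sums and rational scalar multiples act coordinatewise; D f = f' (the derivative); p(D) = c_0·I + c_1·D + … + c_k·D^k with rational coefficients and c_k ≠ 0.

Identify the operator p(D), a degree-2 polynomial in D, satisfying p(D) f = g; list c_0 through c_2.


D^0 f = -(1/2)x^4 + 2x^2
D^1 f = -2x^3 + 4x
D^2 f = -6x^2 + 4
matching coefficients of g against c_0 f + c_1 Df + … from the top degree down determines the c_i
solution: c_0 = -1/2, c_1 = 2, c_2 = 3/2

p(D) = -(1/2)·I + 2·D + (3/2)·D^2, i.e. c_0 = -1/2, c_1 = 2, c_2 = 3/2


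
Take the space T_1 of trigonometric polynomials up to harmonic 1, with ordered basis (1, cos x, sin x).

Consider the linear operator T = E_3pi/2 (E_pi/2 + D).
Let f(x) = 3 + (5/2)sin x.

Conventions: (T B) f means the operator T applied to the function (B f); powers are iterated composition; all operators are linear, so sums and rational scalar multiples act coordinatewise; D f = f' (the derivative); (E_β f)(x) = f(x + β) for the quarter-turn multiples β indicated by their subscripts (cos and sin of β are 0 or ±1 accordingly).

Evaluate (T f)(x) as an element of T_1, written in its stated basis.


E_pi/2 f = 3 + (5/2)cos x
D f = (5/2)cos x
(E_pi/2 + D) f = 3 + 5cos x
E_3pi/2 (E_pi/2 + D) f = 3 + 5sin x

g(x) = 3 + 5sin x


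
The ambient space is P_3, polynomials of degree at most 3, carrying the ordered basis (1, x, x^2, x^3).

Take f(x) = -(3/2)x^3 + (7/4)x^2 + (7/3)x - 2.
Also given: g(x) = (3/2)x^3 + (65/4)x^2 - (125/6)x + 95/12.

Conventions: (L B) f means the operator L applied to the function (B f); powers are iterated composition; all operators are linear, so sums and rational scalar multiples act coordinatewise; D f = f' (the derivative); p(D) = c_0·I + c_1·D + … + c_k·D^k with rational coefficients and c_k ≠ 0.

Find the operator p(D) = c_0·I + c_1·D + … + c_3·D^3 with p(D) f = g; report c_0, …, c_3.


D^0 f = -(3/2)x^3 + (7/4)x^2 + (7/3)x - 2
D^1 f = -(9/2)x^2 + (7/2)x + 7/3
D^2 f = -9x + 7/2
D^3 f = -9
matching coefficients of g against c_0 f + c_1 Df + … from the top degree down determines the c_i
solution: c_0 = -1, c_1 = -4, c_2 = 1/2, c_3 = -3/2

p(D) = -I − 4·D + (1/2)·D^2 − (3/2)·D^3, i.e. c_0 = -1, c_1 = -4, c_2 = 1/2, c_3 = -3/2


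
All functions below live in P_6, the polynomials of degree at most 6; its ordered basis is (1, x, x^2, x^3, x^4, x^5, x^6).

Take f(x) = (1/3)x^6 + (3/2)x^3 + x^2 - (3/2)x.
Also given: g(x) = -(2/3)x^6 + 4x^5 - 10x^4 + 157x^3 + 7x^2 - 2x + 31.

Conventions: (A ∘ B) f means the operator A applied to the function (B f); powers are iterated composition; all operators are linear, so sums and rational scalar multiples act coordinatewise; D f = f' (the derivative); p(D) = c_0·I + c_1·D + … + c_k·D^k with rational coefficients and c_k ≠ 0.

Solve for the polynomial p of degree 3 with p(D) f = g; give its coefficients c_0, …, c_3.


p(D) = -2·I + 2·D − D^2 + 4·D^3, i.e. c_0 = -2, c_1 = 2, c_2 = -1, c_3 = 4

D^0 f = (1/3)x^6 + (3/2)x^3 + x^2 - (3/2)x
D^1 f = 2x^5 + (9/2)x^2 + 2x - 3/2
D^2 f = 10x^4 + 9x + 2
D^3 f = 40x^3 + 9
matching coefficients of g against c_0 f + c_1 Df + … from the top degree down determines the c_i
solution: c_0 = -2, c_1 = 2, c_2 = -1, c_3 = 4


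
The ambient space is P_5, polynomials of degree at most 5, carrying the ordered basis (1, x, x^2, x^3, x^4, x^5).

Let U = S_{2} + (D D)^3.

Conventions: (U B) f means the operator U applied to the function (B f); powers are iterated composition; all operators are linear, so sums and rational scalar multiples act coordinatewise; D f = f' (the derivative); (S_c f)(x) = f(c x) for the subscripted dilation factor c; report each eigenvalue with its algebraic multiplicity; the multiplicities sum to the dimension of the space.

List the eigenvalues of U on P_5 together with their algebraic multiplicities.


image of 1: 1
image of x: 2x
image of x^2: 4x^2
image of x^3: 8x^3
image of x^4: 16x^4
image of x^5: 32x^5
the matrix is upper triangular; its diagonal is (1, 2, 4, 8, 16, 32)
for a triangular matrix the eigenvalues are the diagonal entries, with algebraic multiplicity their repetition count

λ = 1 (multiplicity 1), λ = 2 (multiplicity 1), λ = 4 (multiplicity 1), λ = 8 (multiplicity 1), λ = 16 (multiplicity 1), λ = 32 (multiplicity 1)


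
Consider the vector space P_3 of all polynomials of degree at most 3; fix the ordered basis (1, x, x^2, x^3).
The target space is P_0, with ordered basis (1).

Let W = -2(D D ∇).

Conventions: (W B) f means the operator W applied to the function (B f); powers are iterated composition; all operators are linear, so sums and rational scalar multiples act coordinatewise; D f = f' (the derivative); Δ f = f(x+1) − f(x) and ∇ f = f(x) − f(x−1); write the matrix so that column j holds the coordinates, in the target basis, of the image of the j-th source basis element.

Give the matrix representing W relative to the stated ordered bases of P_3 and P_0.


the matrix is [[0, 0, 0, -12]] (rows listed top to bottom)

image of 1: 0
image of x: 0
image of x^2: 0
image of x^3: -12
each image's coordinates form column j of the matrix


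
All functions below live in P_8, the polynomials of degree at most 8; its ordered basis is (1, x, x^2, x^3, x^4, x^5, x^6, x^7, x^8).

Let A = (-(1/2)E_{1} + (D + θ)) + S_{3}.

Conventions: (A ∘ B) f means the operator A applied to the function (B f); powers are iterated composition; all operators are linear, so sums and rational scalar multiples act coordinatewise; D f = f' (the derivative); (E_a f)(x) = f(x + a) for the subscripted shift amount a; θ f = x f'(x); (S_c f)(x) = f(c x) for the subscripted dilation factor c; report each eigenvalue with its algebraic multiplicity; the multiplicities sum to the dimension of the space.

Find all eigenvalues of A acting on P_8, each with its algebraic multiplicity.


λ = 1/2 (multiplicity 1), λ = 7/2 (multiplicity 1), λ = 21/2 (multiplicity 1), λ = 59/2 (multiplicity 1), λ = 169/2 (multiplicity 1), λ = 495/2 (multiplicity 1), λ = 1469/2 (multiplicity 1), λ = 4387/2 (multiplicity 1), λ = 13137/2 (multiplicity 1)

image of 1: 1/2
image of x: (7/2)x + 1/2
image of x^2: (21/2)x^2 + x - 1/2
image of x^3: (59/2)x^3 + (3/2)x^2 - (3/2)x - 1/2
image of x^4: (169/2)x^4 + 2x^3 - 3x^2 - 2x - 1/2
image of x^5: (495/2)x^5 + (5/2)x^4 - 5x^3 - 5x^2 - (5/2)x - 1/2
image of x^6: (1469/2)x^6 + 3x^5 - (15/2)x^4 - 10x^3 - (15/2)x^2 - 3x - 1/2
image of x^7: (4387/2)x^7 + (7/2)x^6 - (21/2)x^5 - (35/2)x^4 - (35/2)x^3 - (21/2)x^2 - (7/2)x - 1/2
image of x^8: (13137/2)x^8 + 4x^7 - 14x^6 - 28x^5 - 35x^4 - 28x^3 - 14x^2 - 4x - 1/2
the matrix is upper triangular; its diagonal is (1/2, 7/2, 21/2, 59/2, 169/2, 495/2, 1469/2, 4387/2, 13137/2)
for a triangular matrix the eigenvalues are the diagonal entries, with algebraic multiplicity their repetition count


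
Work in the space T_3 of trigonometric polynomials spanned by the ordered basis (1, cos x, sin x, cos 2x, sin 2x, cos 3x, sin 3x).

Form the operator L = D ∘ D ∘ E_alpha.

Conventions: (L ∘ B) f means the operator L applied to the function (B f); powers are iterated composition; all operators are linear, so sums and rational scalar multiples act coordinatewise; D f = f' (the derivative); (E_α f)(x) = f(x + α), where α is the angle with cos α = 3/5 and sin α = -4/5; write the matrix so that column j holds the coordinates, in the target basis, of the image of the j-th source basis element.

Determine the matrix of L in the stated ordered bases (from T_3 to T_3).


image of 1: 0
image of cos x: -(3/5)cos x - (4/5)sin x
image of sin x: (4/5)cos x - (3/5)sin x
image of cos 2x: (28/25)cos 2x - (96/25)sin 2x
image of sin 2x: (96/25)cos 2x + (28/25)sin 2x
image of cos 3x: (1053/125)cos 3x - (396/125)sin 3x
image of sin 3x: (396/125)cos 3x + (1053/125)sin 3x
each image's coordinates form column j of the matrix

the matrix is [[0, 0, 0, 0, 0, 0, 0]; [0, -3/5, 4/5, 0, 0, 0, 0]; [0, -4/5, -3/5, 0, 0, 0, 0]; [0, 0, 0, 28/25, 96/25, 0, 0]; [0, 0, 0, -96/25, 28/25, 0, 0]; [0, 0, 0, 0, 0, 1053/125, 396/125]; [0, 0, 0, 0, 0, -396/125, 1053/125]] (rows listed top to bottom)


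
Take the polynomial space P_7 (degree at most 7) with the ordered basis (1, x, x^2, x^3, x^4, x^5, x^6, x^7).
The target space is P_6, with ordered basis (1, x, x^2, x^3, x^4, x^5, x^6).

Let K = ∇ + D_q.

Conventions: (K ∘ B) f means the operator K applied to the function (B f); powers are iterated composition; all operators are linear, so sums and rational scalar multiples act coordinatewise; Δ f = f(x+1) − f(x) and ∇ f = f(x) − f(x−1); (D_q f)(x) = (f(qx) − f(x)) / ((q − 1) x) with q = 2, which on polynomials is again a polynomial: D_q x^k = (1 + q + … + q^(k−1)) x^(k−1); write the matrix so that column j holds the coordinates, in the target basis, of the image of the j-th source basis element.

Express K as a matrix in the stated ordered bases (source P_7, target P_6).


image of 1: 0
image of x: 2
image of x^2: 5x - 1
image of x^3: 10x^2 - 3x + 1
image of x^4: 19x^3 - 6x^2 + 4x - 1
image of x^5: 36x^4 - 10x^3 + 10x^2 - 5x + 1
image of x^6: 69x^5 - 15x^4 + 20x^3 - 15x^2 + 6x - 1
image of x^7: 134x^6 - 21x^5 + 35x^4 - 35x^3 + 21x^2 - 7x + 1
each image's coordinates form column j of the matrix

the matrix is [[0, 2, -1, 1, -1, 1, -1, 1]; [0, 0, 5, -3, 4, -5, 6, -7]; [0, 0, 0, 10, -6, 10, -15, 21]; [0, 0, 0, 0, 19, -10, 20, -35]; [0, 0, 0, 0, 0, 36, -15, 35]; [0, 0, 0, 0, 0, 0, 69, -21]; [0, 0, 0, 0, 0, 0, 0, 134]] (rows listed top to bottom)


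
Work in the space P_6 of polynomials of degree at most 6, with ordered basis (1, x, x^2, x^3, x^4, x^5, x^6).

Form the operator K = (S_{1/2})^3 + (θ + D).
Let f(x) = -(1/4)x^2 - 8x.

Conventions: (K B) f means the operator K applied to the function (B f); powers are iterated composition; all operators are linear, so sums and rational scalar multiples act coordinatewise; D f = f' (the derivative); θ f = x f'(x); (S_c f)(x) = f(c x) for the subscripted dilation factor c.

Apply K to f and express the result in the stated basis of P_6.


S_{1/2} f = -(1/16)x^2 - 4x
S_{1/2} S_{1/2} f = -(1/64)x^2 - 2x
S_{1/2} S_{1/2} S_{1/2} f = -(1/256)x^2 - x
θ f = -(1/2)x^2 - 8x
D f = -(1/2)x - 8
(θ + D) f = -(1/2)x^2 - (17/2)x - 8
((S_{1/2})^3 + (θ + D)) f = -(129/256)x^2 - (19/2)x - 8

g(x) = -(129/256)x^2 - (19/2)x - 8


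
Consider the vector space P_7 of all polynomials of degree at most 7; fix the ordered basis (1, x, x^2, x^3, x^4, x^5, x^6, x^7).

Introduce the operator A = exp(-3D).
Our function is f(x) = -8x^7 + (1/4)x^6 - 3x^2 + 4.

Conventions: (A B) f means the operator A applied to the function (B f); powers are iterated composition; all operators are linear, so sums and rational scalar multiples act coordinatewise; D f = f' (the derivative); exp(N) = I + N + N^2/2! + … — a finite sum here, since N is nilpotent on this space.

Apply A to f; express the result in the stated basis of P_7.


order-1 term: 168x^6 - (9/2)x^5 + 18x
order-2 term: -1512x^5 + (135/4)x^4 - 27
order-3 term: 7560x^4 - 135x^3
order-4 term: -22680x^3 + (1215/4)x^2
order-5 term: 40824x^2 - (729/2)x
order-6 term: -40824x + 729/4
order-7 term: 17496
the series for exp(-3D) f terminates at order 7
exp(-3D) f = -8x^7 + (673/4)x^6 - (3033/2)x^5 + (30375/4)x^4 - 22815x^3 + (164499/4)x^2 - (82341/2)x + 70621/4

the image equals g(x) = -8x^7 + (673/4)x^6 - (3033/2)x^5 + (30375/4)x^4 - 22815x^3 + (164499/4)x^2 - (82341/2)x + 70621/4


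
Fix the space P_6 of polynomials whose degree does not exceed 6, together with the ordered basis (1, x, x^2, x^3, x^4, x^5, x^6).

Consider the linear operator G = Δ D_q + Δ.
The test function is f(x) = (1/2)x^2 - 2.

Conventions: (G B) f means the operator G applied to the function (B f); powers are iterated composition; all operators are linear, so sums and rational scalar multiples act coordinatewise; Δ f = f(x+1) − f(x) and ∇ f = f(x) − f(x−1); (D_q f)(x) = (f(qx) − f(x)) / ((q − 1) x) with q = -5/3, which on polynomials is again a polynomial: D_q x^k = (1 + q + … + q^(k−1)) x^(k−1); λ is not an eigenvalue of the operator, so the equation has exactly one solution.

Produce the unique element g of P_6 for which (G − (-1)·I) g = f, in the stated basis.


write g with unknown coordinates in the stated basis and equate coefficients in (G − (-1)·I) g = f
solving from the highest basis element down gives g = (1/2)x^2 - x - 7/6
check: G g = x - 5/6
so G g − (-1)·g = (1/2)x^2 - 2 = f ✓

g(x) = (1/2)x^2 - x - 7/6


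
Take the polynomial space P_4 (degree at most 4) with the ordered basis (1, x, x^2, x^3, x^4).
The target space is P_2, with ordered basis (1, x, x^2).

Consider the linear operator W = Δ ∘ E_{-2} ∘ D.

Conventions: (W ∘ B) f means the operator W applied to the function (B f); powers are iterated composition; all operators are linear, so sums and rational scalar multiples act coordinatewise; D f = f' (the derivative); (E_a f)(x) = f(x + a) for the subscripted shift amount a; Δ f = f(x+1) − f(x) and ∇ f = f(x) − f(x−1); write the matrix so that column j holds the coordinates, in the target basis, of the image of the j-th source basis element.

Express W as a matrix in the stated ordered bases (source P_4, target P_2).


the matrix is [[0, 0, 2, -9, 28]; [0, 0, 0, 6, -36]; [0, 0, 0, 0, 12]] (rows listed top to bottom)

image of 1: 0
image of x: 0
image of x^2: 2
image of x^3: 6x - 9
image of x^4: 12x^2 - 36x + 28
each image's coordinates form column j of the matrix


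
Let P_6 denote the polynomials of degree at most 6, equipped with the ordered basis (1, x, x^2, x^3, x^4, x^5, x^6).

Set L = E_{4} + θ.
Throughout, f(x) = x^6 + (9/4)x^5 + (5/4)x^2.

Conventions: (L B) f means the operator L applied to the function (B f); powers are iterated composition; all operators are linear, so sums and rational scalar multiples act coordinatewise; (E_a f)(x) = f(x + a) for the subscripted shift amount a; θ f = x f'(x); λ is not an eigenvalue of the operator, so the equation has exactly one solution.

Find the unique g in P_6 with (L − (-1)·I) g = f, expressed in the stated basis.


write g with unknown coordinates in the stated basis and equate coefficients in (L − (-1)·I) g = f
solving from the highest basis element down gives g = (1/8)x^6 - (3/28)x^5 - (65/14)x^4 - (96/7)x^3 + (5603/112)x^2 + (3807/14)x - 1569/14
check: L g = (7/8)x^6 + (33/14)x^5 + (65/14)x^4 + (96/7)x^3 - (5463/112)x^2 - (3807/14)x + 1569/14
so L g − (-1)·g = x^6 + (9/4)x^5 + (5/4)x^2 = f ✓

the result is g(x) = (1/8)x^6 - (3/28)x^5 - (65/14)x^4 - (96/7)x^3 + (5603/112)x^2 + (3807/14)x - 1569/14


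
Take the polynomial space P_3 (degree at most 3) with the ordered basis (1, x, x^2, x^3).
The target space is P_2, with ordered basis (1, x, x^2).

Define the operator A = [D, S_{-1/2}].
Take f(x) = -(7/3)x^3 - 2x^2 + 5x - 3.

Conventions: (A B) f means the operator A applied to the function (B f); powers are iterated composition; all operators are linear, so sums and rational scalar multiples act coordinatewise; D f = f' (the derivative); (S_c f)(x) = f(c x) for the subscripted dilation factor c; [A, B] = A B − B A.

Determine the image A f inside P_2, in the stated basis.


S_{-1/2} f = (7/24)x^3 - (1/2)x^2 - (5/2)x - 3
D S_{-1/2} f = (7/8)x^2 - x - 5/2
D f = -7x^2 - 4x + 5
S_{-1/2} D f = -(7/4)x^2 + 2x + 5
[D, S_{-1/2}] f = (21/8)x^2 - 3x - 15/2

the image equals g(x) = (21/8)x^2 - 3x - 15/2


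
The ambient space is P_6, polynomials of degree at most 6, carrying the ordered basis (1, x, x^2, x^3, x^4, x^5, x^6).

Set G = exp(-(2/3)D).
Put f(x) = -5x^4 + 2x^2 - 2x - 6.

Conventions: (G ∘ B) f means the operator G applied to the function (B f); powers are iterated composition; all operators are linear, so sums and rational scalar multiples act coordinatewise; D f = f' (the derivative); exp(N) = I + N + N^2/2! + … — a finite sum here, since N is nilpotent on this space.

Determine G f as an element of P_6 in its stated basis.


order-1 term: (40/3)x^3 - (8/3)x + 4/3
order-2 term: -(40/3)x^2 + 8/9
order-3 term: (160/27)x
order-4 term: -80/81
the series for exp(-(2/3)D) f terminates at order 4
exp(-(2/3)D) f = -5x^4 + (40/3)x^3 - (34/3)x^2 + (34/27)x - 386/81

the result is g(x) = -5x^4 + (40/3)x^3 - (34/3)x^2 + (34/27)x - 386/81


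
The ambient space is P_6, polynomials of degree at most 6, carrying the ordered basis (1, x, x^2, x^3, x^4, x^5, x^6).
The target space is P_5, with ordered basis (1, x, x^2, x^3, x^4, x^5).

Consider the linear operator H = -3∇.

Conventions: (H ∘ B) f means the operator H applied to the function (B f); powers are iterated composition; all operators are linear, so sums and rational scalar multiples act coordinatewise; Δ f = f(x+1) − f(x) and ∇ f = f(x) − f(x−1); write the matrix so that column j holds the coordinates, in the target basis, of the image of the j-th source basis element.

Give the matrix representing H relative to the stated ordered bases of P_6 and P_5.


the matrix is [[0, -3, 3, -3, 3, -3, 3]; [0, 0, -6, 9, -12, 15, -18]; [0, 0, 0, -9, 18, -30, 45]; [0, 0, 0, 0, -12, 30, -60]; [0, 0, 0, 0, 0, -15, 45]; [0, 0, 0, 0, 0, 0, -18]] (rows listed top to bottom)

image of 1: 0
image of x: -3
image of x^2: -6x + 3
image of x^3: -9x^2 + 9x - 3
image of x^4: -12x^3 + 18x^2 - 12x + 3
image of x^5: -15x^4 + 30x^3 - 30x^2 + 15x - 3
image of x^6: -18x^5 + 45x^4 - 60x^3 + 45x^2 - 18x + 3
each image's coordinates form column j of the matrix


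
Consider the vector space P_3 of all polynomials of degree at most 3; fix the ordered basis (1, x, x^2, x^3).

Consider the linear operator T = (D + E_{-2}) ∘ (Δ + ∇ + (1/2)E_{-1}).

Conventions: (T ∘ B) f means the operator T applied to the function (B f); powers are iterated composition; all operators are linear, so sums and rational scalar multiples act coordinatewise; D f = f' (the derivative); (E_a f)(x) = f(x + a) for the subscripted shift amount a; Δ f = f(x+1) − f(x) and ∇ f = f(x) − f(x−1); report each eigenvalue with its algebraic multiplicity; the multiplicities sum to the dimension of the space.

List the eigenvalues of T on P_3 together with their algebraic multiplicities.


λ = 1/2 (multiplicity 4)

image of 1: 1/2
image of x: (1/2)x + 1
image of x^2: (1/2)x^2 + 2x - 1/2
image of x^3: (1/2)x^3 + 3x^2 - (3/2)x + 14
the matrix is upper triangular; its diagonal is (1/2, 1/2, 1/2, 1/2)
for a triangular matrix the eigenvalues are the diagonal entries, with algebraic multiplicity their repetition count


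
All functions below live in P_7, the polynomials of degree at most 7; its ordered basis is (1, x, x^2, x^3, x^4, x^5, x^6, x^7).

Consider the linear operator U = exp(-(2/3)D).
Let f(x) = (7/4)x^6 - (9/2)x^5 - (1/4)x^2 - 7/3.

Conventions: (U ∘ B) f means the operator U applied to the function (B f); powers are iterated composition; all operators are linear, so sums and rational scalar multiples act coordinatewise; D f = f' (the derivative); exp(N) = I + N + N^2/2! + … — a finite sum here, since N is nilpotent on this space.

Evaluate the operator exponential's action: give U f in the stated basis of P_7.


the image equals g(x) = (7/4)x^6 - (23/2)x^5 + (80/3)x^4 - (820/27)x^3 + (1973/108)x^2 - (445/81)x - 1238/729

order-1 term: -7x^5 + 15x^4 + (1/3)x
order-2 term: (35/3)x^4 - 20x^3 - 1/9
order-3 term: -(280/27)x^3 + (40/3)x^2
order-4 term: (140/27)x^2 - (40/9)x
order-5 term: -(112/81)x + 16/27
order-6 term: 112/729
the series for exp(-(2/3)D) f terminates at order 6
exp(-(2/3)D) f = (7/4)x^6 - (23/2)x^5 + (80/3)x^4 - (820/27)x^3 + (1973/108)x^2 - (445/81)x - 1238/729


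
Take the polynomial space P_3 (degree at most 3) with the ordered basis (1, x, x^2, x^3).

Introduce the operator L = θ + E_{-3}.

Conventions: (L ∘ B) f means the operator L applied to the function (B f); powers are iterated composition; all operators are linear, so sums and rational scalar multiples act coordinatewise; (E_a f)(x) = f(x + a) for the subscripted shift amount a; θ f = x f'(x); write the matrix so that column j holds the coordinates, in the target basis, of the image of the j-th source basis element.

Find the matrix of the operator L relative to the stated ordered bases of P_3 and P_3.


the matrix is [[1, -3, 9, -27]; [0, 2, -6, 27]; [0, 0, 3, -9]; [0, 0, 0, 4]] (rows listed top to bottom)

image of 1: 1
image of x: 2x - 3
image of x^2: 3x^2 - 6x + 9
image of x^3: 4x^3 - 9x^2 + 27x - 27
each image's coordinates form column j of the matrix


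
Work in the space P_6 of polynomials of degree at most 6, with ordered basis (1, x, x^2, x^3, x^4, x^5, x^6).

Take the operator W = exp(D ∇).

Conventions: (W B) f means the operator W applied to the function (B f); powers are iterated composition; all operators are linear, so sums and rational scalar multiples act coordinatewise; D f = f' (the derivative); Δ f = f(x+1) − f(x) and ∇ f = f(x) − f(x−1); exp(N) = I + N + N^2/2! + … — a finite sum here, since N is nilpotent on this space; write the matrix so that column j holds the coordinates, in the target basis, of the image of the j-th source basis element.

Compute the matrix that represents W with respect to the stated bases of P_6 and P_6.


image of 1: 1
image of x: x
image of x^2: x^2 + 2
image of x^3: x^3 + 6x - 3
image of x^4: x^4 + 12x^2 - 12x + 16
image of x^5: x^5 + 20x^3 - 30x^2 + 80x - 65
image of x^6: x^6 + 30x^4 - 60x^3 + 240x^2 - 390x + 336
each image's coordinates form column j of the matrix

the matrix is [[1, 0, 2, -3, 16, -65, 336]; [0, 1, 0, 6, -12, 80, -390]; [0, 0, 1, 0, 12, -30, 240]; [0, 0, 0, 1, 0, 20, -60]; [0, 0, 0, 0, 1, 0, 30]; [0, 0, 0, 0, 0, 1, 0]; [0, 0, 0, 0, 0, 0, 1]] (rows listed top to bottom)


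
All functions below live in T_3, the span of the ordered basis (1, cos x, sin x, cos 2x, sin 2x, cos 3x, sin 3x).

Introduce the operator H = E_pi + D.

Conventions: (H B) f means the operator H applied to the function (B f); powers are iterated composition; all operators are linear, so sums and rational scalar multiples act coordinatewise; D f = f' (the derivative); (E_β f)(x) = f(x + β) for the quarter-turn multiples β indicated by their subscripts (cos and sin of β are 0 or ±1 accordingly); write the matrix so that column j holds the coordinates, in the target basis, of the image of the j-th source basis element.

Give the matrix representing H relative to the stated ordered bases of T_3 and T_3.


the matrix is [[1, 0, 0, 0, 0, 0, 0]; [0, -1, 1, 0, 0, 0, 0]; [0, -1, -1, 0, 0, 0, 0]; [0, 0, 0, 1, 2, 0, 0]; [0, 0, 0, -2, 1, 0, 0]; [0, 0, 0, 0, 0, -1, 3]; [0, 0, 0, 0, 0, -3, -1]] (rows listed top to bottom)

image of 1: 1
image of cos x: -cos x - sin x
image of sin x: cos x - sin x
image of cos 2x: cos 2x - 2sin 2x
image of sin 2x: 2cos 2x + sin 2x
image of cos 3x: -cos 3x - 3sin 3x
image of sin 3x: 3cos 3x - sin 3x
each image's coordinates form column j of the matrix


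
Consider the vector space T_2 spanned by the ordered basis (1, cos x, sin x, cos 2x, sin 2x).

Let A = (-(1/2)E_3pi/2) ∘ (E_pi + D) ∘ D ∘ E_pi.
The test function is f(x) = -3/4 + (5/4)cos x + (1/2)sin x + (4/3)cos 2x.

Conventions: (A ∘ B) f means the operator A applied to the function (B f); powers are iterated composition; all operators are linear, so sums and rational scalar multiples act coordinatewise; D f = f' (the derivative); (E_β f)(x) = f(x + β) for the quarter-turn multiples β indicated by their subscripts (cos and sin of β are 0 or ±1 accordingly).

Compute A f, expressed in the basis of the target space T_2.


the image equals g(x) = -(3/8)cos x - (7/8)sin x - (8/3)cos 2x - (4/3)sin 2x

E_pi f = -3/4 - (5/4)cos x - (1/2)sin x + (4/3)cos 2x
D E_pi f = -(1/2)cos x + (5/4)sin x - (8/3)sin 2x
E_pi D E_pi f = (1/2)cos x - (5/4)sin x - (8/3)sin 2x
D D E_pi f = (5/4)cos x + (1/2)sin x - (16/3)cos 2x
(E_pi + D) D E_pi f = (7/4)cos x - (3/4)sin x - (16/3)cos 2x - (8/3)sin 2x
E_3pi/2 ((E_pi + D) ∘ D ∘ E_pi) f = (3/4)cos x + (7/4)sin x + (16/3)cos 2x + (8/3)sin 2x
(-(1/2)E_3pi/2) ((E_pi + D) ∘ D ∘ E_pi) f = -(3/8)cos x - (7/8)sin x - (8/3)cos 2x - (4/3)sin 2x


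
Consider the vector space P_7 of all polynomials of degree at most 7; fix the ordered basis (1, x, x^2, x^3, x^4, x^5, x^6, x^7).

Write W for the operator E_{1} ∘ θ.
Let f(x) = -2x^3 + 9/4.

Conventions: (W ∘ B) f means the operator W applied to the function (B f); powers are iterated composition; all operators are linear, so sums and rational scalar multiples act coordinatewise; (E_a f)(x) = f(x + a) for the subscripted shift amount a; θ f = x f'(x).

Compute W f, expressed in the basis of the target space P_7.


the result is g(x) = -6x^3 - 18x^2 - 18x - 6

θ f = -6x^3
E_{1} θ f = -6x^3 - 18x^2 - 18x - 6


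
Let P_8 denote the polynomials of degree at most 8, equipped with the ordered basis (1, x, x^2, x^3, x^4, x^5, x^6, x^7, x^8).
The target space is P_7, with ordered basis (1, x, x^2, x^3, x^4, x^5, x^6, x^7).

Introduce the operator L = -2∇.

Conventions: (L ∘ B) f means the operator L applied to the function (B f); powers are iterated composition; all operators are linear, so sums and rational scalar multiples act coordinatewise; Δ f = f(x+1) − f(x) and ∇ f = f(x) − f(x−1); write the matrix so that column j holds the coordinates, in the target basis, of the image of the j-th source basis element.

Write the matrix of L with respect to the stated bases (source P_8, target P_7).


the matrix is [[0, -2, 2, -2, 2, -2, 2, -2, 2]; [0, 0, -4, 6, -8, 10, -12, 14, -16]; [0, 0, 0, -6, 12, -20, 30, -42, 56]; [0, 0, 0, 0, -8, 20, -40, 70, -112]; [0, 0, 0, 0, 0, -10, 30, -70, 140]; [0, 0, 0, 0, 0, 0, -12, 42, -112]; [0, 0, 0, 0, 0, 0, 0, -14, 56]; [0, 0, 0, 0, 0, 0, 0, 0, -16]] (rows listed top to bottom)

image of 1: 0
image of x: -2
image of x^2: -4x + 2
image of x^3: -6x^2 + 6x - 2
image of x^4: -8x^3 + 12x^2 - 8x + 2
image of x^5: -10x^4 + 20x^3 - 20x^2 + 10x - 2
image of x^6: -12x^5 + 30x^4 - 40x^3 + 30x^2 - 12x + 2
image of x^7: -14x^6 + 42x^5 - 70x^4 + 70x^3 - 42x^2 + 14x - 2
image of x^8: -16x^7 + 56x^6 - 112x^5 + 140x^4 - 112x^3 + 56x^2 - 16x + 2
each image's coordinates form column j of the matrix


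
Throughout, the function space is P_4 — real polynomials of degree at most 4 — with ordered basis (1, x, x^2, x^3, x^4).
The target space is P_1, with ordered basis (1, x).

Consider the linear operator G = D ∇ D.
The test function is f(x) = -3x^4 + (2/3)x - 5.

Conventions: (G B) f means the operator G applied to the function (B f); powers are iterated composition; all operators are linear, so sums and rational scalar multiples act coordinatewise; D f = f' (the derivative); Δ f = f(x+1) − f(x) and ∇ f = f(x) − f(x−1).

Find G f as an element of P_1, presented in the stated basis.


the image equals g(x) = -72x + 36

D f = -12x^3 + 2/3
∇ D f = -36x^2 + 36x - 12
D ∇ D f = -72x + 36


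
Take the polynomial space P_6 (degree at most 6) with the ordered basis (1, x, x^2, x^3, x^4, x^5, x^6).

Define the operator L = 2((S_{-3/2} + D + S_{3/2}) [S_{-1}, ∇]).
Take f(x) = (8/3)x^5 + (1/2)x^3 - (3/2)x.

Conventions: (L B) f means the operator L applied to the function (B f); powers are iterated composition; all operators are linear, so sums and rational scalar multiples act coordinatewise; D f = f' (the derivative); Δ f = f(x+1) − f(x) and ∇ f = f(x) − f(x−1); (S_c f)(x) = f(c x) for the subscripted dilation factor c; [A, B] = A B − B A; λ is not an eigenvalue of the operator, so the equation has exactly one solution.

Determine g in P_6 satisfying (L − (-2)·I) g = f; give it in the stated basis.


the result is g(x) = (4/3)x^5 - 135x^4 - (637/12)x^3 - (7707/4)x^2 + (6995/12)x - 32735/3

write g with unknown coordinates in the stated basis and equate coefficients in (L − (-2)·I) g = f
solving from the highest basis element down gives g = (4/3)x^5 - 135x^4 - (637/12)x^3 - (7707/4)x^2 + (6995/12)x - 32735/3
check: L g = 270x^4 + (320/3)x^3 + (7707/2)x^2 - (3502/3)x + 65470/3
so L g − (-2)·g = (8/3)x^5 + (1/2)x^3 - (3/2)x = f ✓


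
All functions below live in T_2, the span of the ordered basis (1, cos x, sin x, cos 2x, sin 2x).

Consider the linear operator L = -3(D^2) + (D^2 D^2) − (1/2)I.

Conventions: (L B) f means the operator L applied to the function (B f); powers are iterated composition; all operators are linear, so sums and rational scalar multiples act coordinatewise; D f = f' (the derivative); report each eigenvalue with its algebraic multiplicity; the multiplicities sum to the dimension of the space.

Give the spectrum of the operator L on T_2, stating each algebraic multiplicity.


image of 1: -1/2
image of cos x: (7/2)cos x
image of sin x: (7/2)sin x
image of cos 2x: (55/2)cos 2x
image of sin 2x: (55/2)sin 2x
the matrix is diagonal; its diagonal is (-1/2, 7/2, 7/2, 55/2, 55/2)
for a triangular matrix the eigenvalues are the diagonal entries, with algebraic multiplicity their repetition count

λ = -1/2 (multiplicity 1), λ = 7/2 (multiplicity 2), λ = 55/2 (multiplicity 2)


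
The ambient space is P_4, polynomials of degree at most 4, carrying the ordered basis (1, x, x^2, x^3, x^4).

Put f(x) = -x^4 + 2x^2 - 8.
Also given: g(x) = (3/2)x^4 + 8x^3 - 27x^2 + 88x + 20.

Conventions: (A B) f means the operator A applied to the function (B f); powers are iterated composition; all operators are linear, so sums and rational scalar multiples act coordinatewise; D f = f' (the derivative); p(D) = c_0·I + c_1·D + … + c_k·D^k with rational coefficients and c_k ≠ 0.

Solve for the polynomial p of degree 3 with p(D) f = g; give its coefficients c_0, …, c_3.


c_0 = -3/2, c_1 = -2, c_2 = 2, c_3 = -4

D^0 f = -x^4 + 2x^2 - 8
D^1 f = -4x^3 + 4x
D^2 f = -12x^2 + 4
D^3 f = -24x
matching coefficients of g against c_0 f + c_1 Df + … from the top degree down determines the c_i
solution: c_0 = -3/2, c_1 = -2, c_2 = 2, c_3 = -4


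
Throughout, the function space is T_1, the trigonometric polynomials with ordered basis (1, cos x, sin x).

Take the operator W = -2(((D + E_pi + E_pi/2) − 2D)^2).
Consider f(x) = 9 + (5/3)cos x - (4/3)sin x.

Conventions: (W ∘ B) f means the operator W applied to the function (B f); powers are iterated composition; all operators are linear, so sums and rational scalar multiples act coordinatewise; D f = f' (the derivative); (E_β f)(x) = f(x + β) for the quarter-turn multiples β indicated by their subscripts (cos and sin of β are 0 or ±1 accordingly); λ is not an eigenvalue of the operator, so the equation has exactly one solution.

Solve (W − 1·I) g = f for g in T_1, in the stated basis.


the result is g(x) = -1 - (5/9)cos x + (4/9)sin x

write g with unknown coordinates in the stated basis and equate coefficients in (W − 1·I) g = f
solving from the highest basis element down gives g = -1 - (5/9)cos x + (4/9)sin x
check: W g = 8 + (10/9)cos x - (8/9)sin x
so W g − 1·g = 9 + (5/3)cos x - (4/3)sin x = f ✓


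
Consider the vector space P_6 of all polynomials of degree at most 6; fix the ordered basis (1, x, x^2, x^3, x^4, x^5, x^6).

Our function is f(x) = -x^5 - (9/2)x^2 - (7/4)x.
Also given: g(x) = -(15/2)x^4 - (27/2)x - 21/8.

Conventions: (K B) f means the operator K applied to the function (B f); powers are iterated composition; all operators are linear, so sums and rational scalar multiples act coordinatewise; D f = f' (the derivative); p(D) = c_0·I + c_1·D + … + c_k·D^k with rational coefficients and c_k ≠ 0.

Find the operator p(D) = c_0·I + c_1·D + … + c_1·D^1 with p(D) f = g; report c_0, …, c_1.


D^0 f = -x^5 - (9/2)x^2 - (7/4)x
D^1 f = -5x^4 - 9x - 7/4
matching coefficients of g against c_0 f + c_1 Df + … from the top degree down determines the c_i
solution: c_0 = 0, c_1 = 3/2

p(D) = (3/2)·D, i.e. c_0 = 0, c_1 = 3/2


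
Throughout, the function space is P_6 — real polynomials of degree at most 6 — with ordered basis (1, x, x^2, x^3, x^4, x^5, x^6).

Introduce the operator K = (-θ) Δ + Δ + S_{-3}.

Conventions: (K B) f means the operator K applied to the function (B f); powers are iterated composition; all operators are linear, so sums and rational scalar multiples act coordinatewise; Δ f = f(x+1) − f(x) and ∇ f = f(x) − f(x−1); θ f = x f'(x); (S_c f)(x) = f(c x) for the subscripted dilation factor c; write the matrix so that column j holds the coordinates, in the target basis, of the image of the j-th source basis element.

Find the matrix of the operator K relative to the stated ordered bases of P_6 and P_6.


image of 1: 1
image of x: -3x + 1
image of x^2: 9x^2 + 1
image of x^3: -27x^3 - 3x^2 + 1
image of x^4: 81x^4 - 8x^3 - 6x^2 + 1
image of x^5: -243x^5 - 15x^4 - 20x^3 - 10x^2 + 1
image of x^6: 729x^6 - 24x^5 - 45x^4 - 40x^3 - 15x^2 + 1
each image's coordinates form column j of the matrix

the matrix is [[1, 1, 1, 1, 1, 1, 1]; [0, -3, 0, 0, 0, 0, 0]; [0, 0, 9, -3, -6, -10, -15]; [0, 0, 0, -27, -8, -20, -40]; [0, 0, 0, 0, 81, -15, -45]; [0, 0, 0, 0, 0, -243, -24]; [0, 0, 0, 0, 0, 0, 729]] (rows listed top to bottom)


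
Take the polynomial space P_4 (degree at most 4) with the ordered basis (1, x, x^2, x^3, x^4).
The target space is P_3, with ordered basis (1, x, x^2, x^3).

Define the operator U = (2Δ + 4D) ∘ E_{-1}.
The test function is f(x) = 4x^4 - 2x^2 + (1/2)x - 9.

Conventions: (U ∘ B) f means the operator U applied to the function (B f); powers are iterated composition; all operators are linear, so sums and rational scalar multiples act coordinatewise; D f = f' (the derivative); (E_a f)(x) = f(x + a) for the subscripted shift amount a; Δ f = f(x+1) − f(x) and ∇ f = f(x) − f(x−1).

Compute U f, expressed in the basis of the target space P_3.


the result is g(x) = 96x^3 - 240x^2 + 200x - 49

E_{-1} f = 4x^4 - 16x^3 + 22x^2 - (23/2)x - 15/2
Δ E_{-1} f = 16x^3 - 24x^2 + 12x - 3/2
(2Δ) E_{-1} f = 32x^3 - 48x^2 + 24x - 3
D E_{-1} f = 16x^3 - 48x^2 + 44x - 23/2
(4D) E_{-1} f = 64x^3 - 192x^2 + 176x - 46
(2Δ + 4D) E_{-1} f = 96x^3 - 240x^2 + 200x - 49


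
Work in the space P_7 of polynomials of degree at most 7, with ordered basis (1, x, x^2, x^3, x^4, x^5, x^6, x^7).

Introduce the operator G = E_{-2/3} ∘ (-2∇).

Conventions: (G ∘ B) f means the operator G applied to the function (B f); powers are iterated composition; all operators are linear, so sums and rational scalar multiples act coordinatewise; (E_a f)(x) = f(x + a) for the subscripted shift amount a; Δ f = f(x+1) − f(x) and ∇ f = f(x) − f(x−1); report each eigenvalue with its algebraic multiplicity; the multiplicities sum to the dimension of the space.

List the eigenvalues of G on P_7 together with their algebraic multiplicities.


image of 1: 0
image of x: -2
image of x^2: -4x + 14/3
image of x^3: -6x^2 + 14x - 26/3
image of x^4: -8x^3 + 28x^2 - (104/3)x + 406/27
image of x^5: -10x^4 + (140/3)x^3 - (260/3)x^2 + (2030/27)x - 2062/81
image of x^6: -12x^5 + 70x^4 - (520/3)x^3 + (2030/9)x^2 - (4124/27)x + 3458/81
image of x^7: -14x^6 + 98x^5 - (910/3)x^4 + (14210/27)x^3 - (14434/27)x^2 + (24206/81)x - 51998/729
the matrix is upper triangular; its diagonal is (0, 0, 0, 0, 0, 0, 0, 0)
for a triangular matrix the eigenvalues are the diagonal entries, with algebraic multiplicity their repetition count

λ = 0 (multiplicity 8)


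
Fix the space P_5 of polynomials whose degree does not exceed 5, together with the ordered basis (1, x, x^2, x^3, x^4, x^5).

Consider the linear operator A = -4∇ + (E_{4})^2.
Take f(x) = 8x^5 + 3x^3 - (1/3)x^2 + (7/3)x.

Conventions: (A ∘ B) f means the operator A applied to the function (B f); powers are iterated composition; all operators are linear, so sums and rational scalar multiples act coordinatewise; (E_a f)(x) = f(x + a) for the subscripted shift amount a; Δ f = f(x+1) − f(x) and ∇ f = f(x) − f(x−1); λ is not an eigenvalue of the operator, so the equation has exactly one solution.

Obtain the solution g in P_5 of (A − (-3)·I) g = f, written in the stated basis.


write g with unknown coordinates in the stated basis and equate coefficients in (A − (-3)·I) g = f
solving from the highest basis element down gives g = 2x^5 - 10x^4 - (1197/4)x^3 - (1867/3)x^2 + 11337x + 373385/12
check: A g = 2x^5 + 30x^4 + (3603/4)x^3 + (5600/3)x^2 - (102026/3)x - 373385/4
so A g − (-3)·g = 8x^5 + 3x^3 - (1/3)x^2 + (7/3)x = f ✓

g(x) = 2x^5 - 10x^4 - (1197/4)x^3 - (1867/3)x^2 + 11337x + 373385/12


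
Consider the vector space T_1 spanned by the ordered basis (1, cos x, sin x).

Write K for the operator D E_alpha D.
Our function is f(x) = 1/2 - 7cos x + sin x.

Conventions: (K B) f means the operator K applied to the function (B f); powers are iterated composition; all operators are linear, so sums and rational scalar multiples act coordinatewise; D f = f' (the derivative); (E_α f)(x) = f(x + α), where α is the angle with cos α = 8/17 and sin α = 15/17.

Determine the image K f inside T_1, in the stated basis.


the result is g(x) = (41/17)cos x - (113/17)sin x

D f = cos x + 7sin x
E_alpha D f = (113/17)cos x + (41/17)sin x
D E_alpha D f = (41/17)cos x - (113/17)sin x


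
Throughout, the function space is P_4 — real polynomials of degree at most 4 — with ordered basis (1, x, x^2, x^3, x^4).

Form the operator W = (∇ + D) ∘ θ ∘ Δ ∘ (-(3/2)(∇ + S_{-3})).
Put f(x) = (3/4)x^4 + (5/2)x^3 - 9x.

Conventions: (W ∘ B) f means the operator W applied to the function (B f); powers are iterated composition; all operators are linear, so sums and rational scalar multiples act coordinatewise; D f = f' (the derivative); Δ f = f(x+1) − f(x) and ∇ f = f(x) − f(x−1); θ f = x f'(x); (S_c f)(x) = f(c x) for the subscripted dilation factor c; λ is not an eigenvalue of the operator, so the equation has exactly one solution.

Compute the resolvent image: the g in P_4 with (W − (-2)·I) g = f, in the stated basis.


write g with unknown coordinates in the stated basis and equate coefficients in (W − (-2)·I) g = f
solving from the highest basis element down gives g = (3/8)x^4 + (5/4)x^3 + (6561/4)x^2 - (2493/8)x + 88947/2
check: W g = -(6561/2)x^2 + (2457/4)x - 88947
so W g − (-2)·g = (3/4)x^4 + (5/2)x^3 - 9x = f ✓

g(x) = (3/8)x^4 + (5/4)x^3 + (6561/4)x^2 - (2493/8)x + 88947/2
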